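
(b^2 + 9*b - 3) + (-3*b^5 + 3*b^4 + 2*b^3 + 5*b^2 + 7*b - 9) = -3*b^5 + 3*b^4 + 2*b^3 + 6*b^2 + 16*b - 12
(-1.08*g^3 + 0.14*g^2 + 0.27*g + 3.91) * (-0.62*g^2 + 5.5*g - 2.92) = 0.6696*g^5 - 6.0268*g^4 + 3.7562*g^3 - 1.348*g^2 + 20.7166*g - 11.4172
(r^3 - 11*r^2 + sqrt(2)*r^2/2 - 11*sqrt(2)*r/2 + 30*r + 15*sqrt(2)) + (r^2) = r^3 - 10*r^2 + sqrt(2)*r^2/2 - 11*sqrt(2)*r/2 + 30*r + 15*sqrt(2)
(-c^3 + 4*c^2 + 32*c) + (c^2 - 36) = -c^3 + 5*c^2 + 32*c - 36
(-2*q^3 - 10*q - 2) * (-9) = 18*q^3 + 90*q + 18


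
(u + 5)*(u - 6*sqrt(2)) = u^2 - 6*sqrt(2)*u + 5*u - 30*sqrt(2)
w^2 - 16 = (w - 4)*(w + 4)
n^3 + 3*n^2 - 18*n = n*(n - 3)*(n + 6)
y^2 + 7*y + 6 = (y + 1)*(y + 6)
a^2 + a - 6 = (a - 2)*(a + 3)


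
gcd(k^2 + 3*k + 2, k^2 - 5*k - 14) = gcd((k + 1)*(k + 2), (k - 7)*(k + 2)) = k + 2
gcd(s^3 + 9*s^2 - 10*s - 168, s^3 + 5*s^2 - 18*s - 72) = s^2 + 2*s - 24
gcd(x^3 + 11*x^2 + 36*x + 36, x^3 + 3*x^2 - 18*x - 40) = x + 2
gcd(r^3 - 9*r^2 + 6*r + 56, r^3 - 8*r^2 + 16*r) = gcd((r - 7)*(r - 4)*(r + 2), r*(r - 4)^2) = r - 4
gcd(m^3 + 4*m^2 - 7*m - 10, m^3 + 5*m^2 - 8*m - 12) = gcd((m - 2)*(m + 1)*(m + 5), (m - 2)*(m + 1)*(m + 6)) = m^2 - m - 2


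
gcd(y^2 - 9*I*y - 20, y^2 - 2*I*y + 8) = y - 4*I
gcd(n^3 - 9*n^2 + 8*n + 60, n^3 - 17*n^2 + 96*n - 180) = n^2 - 11*n + 30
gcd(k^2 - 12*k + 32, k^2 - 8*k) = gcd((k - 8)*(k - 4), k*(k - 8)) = k - 8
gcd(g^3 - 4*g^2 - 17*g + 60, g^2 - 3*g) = g - 3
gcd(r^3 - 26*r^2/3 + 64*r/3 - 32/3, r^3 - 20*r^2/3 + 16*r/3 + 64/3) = r^2 - 8*r + 16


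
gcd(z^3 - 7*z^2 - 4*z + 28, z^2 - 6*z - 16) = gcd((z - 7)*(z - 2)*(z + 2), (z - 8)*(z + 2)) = z + 2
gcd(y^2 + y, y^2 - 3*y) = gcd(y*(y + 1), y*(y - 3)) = y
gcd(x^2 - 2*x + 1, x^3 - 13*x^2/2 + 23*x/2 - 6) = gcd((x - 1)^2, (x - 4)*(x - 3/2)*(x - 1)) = x - 1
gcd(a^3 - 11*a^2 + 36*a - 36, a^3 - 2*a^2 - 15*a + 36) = a - 3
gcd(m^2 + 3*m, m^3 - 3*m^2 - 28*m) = m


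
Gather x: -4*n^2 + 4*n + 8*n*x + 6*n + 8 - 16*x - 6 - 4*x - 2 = -4*n^2 + 10*n + x*(8*n - 20)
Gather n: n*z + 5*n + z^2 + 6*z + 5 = n*(z + 5) + z^2 + 6*z + 5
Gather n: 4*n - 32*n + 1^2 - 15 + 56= 42 - 28*n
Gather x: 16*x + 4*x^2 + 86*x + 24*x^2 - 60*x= 28*x^2 + 42*x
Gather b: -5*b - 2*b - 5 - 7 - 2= -7*b - 14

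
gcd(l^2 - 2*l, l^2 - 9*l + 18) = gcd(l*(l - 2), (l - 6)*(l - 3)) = 1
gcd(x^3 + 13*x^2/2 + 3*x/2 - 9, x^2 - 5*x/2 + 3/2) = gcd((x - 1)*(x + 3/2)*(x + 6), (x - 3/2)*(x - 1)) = x - 1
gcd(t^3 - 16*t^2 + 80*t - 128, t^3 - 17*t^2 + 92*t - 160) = t^2 - 12*t + 32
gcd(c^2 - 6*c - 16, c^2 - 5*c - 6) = 1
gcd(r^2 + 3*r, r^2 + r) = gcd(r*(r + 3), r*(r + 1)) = r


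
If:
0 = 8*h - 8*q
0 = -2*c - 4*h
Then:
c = -2*q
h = q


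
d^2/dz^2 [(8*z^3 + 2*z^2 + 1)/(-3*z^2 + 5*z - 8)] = 2*(-38*z^3 + 1077*z^2 - 1491*z - 129)/(27*z^6 - 135*z^5 + 441*z^4 - 845*z^3 + 1176*z^2 - 960*z + 512)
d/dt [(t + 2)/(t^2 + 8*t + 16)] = -t/(t^3 + 12*t^2 + 48*t + 64)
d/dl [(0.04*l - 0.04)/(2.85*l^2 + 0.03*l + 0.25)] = (0.114*l^2 + 0.0012*l + 0.01)*(2.85*l^2 + 0.03*l - (l - 1)*(5.7*l + 0.03) + 0.25)/(2.85*l^2 + 0.03*l + 0.25)^3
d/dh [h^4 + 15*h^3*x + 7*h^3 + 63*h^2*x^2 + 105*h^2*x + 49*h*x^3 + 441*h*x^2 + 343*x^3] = 4*h^3 + 45*h^2*x + 21*h^2 + 126*h*x^2 + 210*h*x + 49*x^3 + 441*x^2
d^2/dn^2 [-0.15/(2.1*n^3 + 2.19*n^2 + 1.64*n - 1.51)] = ((1.89*n + 0.657)*(2.1*n^3 + 2.19*n^2 + 1.64*n - 1.51) - 0.15*(6.3*n^2 + 4.38*n + 1.64)*(12.6*n^2 + 8.76*n + 3.28))/(2.1*n^3 + 2.19*n^2 + 1.64*n - 1.51)^3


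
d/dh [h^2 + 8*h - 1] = 2*h + 8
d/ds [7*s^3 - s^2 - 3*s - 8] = 21*s^2 - 2*s - 3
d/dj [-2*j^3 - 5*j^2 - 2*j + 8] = -6*j^2 - 10*j - 2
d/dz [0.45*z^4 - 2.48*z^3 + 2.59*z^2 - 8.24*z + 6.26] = 1.8*z^3 - 7.44*z^2 + 5.18*z - 8.24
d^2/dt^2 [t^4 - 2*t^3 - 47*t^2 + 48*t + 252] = 12*t^2 - 12*t - 94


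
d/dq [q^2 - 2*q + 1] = 2*q - 2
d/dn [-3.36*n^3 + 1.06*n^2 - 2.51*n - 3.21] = -10.08*n^2 + 2.12*n - 2.51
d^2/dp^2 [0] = 0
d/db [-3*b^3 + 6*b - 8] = 6 - 9*b^2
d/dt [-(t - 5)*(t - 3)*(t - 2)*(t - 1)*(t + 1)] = -5*t^4 + 40*t^3 - 90*t^2 + 40*t + 31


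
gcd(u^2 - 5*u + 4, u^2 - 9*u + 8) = u - 1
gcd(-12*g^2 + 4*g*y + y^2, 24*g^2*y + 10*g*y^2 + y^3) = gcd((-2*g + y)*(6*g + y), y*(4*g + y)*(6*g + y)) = 6*g + y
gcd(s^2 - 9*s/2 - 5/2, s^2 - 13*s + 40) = s - 5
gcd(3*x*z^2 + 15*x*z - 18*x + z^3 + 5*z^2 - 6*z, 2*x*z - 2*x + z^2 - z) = z - 1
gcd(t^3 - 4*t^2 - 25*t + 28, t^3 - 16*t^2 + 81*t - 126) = t - 7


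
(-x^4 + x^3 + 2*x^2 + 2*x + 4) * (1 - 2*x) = 2*x^5 - 3*x^4 - 3*x^3 - 2*x^2 - 6*x + 4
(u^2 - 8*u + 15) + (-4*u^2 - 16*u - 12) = -3*u^2 - 24*u + 3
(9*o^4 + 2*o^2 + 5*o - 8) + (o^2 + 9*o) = 9*o^4 + 3*o^2 + 14*o - 8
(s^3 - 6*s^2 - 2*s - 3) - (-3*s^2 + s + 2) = s^3 - 3*s^2 - 3*s - 5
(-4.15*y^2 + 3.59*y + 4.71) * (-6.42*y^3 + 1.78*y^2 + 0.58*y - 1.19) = 26.643*y^5 - 30.4348*y^4 - 26.255*y^3 + 15.4045*y^2 - 1.5403*y - 5.6049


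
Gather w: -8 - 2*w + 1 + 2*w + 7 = 0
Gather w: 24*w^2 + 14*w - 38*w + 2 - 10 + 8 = 24*w^2 - 24*w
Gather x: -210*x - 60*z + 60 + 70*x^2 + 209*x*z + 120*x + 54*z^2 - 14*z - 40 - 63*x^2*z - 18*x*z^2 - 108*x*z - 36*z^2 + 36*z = x^2*(70 - 63*z) + x*(-18*z^2 + 101*z - 90) + 18*z^2 - 38*z + 20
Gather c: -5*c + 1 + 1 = 2 - 5*c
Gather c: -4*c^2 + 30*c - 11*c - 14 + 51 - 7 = -4*c^2 + 19*c + 30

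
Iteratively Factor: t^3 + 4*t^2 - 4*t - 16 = (t + 4)*(t^2 - 4) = (t - 2)*(t + 4)*(t + 2)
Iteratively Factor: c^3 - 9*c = (c + 3)*(c^2 - 3*c) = (c - 3)*(c + 3)*(c)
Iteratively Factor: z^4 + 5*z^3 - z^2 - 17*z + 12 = (z + 4)*(z^3 + z^2 - 5*z + 3) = (z - 1)*(z + 4)*(z^2 + 2*z - 3) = (z - 1)^2*(z + 4)*(z + 3)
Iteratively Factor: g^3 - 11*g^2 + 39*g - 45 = (g - 5)*(g^2 - 6*g + 9) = (g - 5)*(g - 3)*(g - 3)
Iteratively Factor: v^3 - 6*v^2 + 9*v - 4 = (v - 1)*(v^2 - 5*v + 4) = (v - 4)*(v - 1)*(v - 1)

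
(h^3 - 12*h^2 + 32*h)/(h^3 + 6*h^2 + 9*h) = (h^2 - 12*h + 32)/(h^2 + 6*h + 9)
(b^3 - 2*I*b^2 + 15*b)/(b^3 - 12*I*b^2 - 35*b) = (b + 3*I)/(b - 7*I)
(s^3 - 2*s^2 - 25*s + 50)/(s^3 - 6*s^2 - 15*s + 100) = (s^2 + 3*s - 10)/(s^2 - s - 20)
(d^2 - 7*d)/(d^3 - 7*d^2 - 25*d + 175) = d/(d^2 - 25)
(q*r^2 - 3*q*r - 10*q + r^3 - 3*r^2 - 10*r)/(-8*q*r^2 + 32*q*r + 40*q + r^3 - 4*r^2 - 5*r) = (-q*r - 2*q - r^2 - 2*r)/(8*q*r + 8*q - r^2 - r)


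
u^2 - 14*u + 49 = (u - 7)^2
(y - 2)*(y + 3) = y^2 + y - 6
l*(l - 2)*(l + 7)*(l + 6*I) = l^4 + 5*l^3 + 6*I*l^3 - 14*l^2 + 30*I*l^2 - 84*I*l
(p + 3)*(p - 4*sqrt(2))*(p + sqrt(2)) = p^3 - 3*sqrt(2)*p^2 + 3*p^2 - 9*sqrt(2)*p - 8*p - 24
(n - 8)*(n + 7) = n^2 - n - 56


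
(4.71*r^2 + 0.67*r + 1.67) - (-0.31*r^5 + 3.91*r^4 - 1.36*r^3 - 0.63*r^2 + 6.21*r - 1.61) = 0.31*r^5 - 3.91*r^4 + 1.36*r^3 + 5.34*r^2 - 5.54*r + 3.28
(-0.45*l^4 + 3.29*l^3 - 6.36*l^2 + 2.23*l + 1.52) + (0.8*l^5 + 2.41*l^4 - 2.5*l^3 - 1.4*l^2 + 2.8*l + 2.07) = 0.8*l^5 + 1.96*l^4 + 0.79*l^3 - 7.76*l^2 + 5.03*l + 3.59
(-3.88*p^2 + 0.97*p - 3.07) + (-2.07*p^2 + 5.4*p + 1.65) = -5.95*p^2 + 6.37*p - 1.42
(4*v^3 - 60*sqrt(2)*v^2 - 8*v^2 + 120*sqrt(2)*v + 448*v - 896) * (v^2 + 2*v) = 4*v^5 - 60*sqrt(2)*v^4 + 432*v^3 + 240*sqrt(2)*v^2 - 1792*v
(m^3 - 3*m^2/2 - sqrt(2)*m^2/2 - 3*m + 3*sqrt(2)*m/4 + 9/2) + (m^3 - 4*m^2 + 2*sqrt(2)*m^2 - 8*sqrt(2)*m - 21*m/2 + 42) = 2*m^3 - 11*m^2/2 + 3*sqrt(2)*m^2/2 - 27*m/2 - 29*sqrt(2)*m/4 + 93/2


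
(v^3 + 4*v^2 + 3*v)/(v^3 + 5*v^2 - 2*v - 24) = v*(v + 1)/(v^2 + 2*v - 8)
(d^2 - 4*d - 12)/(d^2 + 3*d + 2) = (d - 6)/(d + 1)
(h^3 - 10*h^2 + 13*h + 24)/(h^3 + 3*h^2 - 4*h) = (h^3 - 10*h^2 + 13*h + 24)/(h*(h^2 + 3*h - 4))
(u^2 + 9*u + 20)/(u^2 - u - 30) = (u + 4)/(u - 6)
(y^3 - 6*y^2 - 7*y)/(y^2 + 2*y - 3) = y*(y^2 - 6*y - 7)/(y^2 + 2*y - 3)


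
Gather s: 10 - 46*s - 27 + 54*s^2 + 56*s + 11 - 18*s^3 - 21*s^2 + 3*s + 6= -18*s^3 + 33*s^2 + 13*s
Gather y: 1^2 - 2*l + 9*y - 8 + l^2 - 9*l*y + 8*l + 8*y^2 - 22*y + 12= l^2 + 6*l + 8*y^2 + y*(-9*l - 13) + 5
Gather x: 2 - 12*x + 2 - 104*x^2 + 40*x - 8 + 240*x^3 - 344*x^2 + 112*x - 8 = 240*x^3 - 448*x^2 + 140*x - 12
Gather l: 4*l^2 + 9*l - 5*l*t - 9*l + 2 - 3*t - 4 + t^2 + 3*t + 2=4*l^2 - 5*l*t + t^2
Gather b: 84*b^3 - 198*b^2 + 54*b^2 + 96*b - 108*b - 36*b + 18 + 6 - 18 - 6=84*b^3 - 144*b^2 - 48*b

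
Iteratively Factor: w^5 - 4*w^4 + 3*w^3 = (w)*(w^4 - 4*w^3 + 3*w^2) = w*(w - 1)*(w^3 - 3*w^2) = w^2*(w - 1)*(w^2 - 3*w) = w^3*(w - 1)*(w - 3)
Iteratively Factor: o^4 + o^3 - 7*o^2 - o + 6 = (o - 2)*(o^3 + 3*o^2 - o - 3) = (o - 2)*(o + 1)*(o^2 + 2*o - 3) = (o - 2)*(o + 1)*(o + 3)*(o - 1)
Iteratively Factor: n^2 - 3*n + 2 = (n - 2)*(n - 1)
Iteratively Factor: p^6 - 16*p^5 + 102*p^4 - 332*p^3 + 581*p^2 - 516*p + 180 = (p - 1)*(p^5 - 15*p^4 + 87*p^3 - 245*p^2 + 336*p - 180) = (p - 3)*(p - 1)*(p^4 - 12*p^3 + 51*p^2 - 92*p + 60) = (p - 5)*(p - 3)*(p - 1)*(p^3 - 7*p^2 + 16*p - 12) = (p - 5)*(p - 3)^2*(p - 1)*(p^2 - 4*p + 4) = (p - 5)*(p - 3)^2*(p - 2)*(p - 1)*(p - 2)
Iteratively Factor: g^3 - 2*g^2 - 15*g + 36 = (g - 3)*(g^2 + g - 12) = (g - 3)*(g + 4)*(g - 3)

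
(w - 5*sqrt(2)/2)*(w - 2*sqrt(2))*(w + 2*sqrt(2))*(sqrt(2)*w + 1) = sqrt(2)*w^4 - 4*w^3 - 21*sqrt(2)*w^2/2 + 32*w + 20*sqrt(2)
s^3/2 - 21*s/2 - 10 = (s/2 + 1/2)*(s - 5)*(s + 4)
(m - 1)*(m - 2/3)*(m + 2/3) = m^3 - m^2 - 4*m/9 + 4/9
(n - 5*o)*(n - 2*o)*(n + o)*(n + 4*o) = n^4 - 2*n^3*o - 21*n^2*o^2 + 22*n*o^3 + 40*o^4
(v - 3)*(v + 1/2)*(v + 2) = v^3 - v^2/2 - 13*v/2 - 3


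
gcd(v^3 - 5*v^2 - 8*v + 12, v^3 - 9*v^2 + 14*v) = 1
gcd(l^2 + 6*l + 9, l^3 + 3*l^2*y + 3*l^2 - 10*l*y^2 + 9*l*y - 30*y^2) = l + 3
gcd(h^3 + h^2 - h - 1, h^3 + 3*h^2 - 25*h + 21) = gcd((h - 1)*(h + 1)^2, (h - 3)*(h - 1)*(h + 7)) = h - 1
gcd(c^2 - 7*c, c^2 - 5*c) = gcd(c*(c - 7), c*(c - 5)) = c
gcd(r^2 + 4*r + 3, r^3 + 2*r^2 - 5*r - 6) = r^2 + 4*r + 3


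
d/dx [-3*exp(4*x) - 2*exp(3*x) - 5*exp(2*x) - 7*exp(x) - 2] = (-12*exp(3*x) - 6*exp(2*x) - 10*exp(x) - 7)*exp(x)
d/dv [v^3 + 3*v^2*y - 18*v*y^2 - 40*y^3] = 3*v^2 + 6*v*y - 18*y^2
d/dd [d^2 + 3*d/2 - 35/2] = 2*d + 3/2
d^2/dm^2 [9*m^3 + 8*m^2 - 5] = 54*m + 16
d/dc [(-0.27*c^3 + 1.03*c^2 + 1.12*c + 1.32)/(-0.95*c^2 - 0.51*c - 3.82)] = (0.2565*c^4 + 0.2754*c^3 + 3.6329*c^2 - 5.3612*c - 3.6052)/(0.9025*c^4 + 0.969*c^3 + 7.5181*c^2 + 3.8964*c + 14.5924)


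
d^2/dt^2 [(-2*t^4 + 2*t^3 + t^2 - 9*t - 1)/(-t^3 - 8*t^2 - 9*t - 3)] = 10*(25*t^6 + 99*t^5 + 183*t^4 + 194*t^3 + 15*t^2 - 99*t - 39)/(t^9 + 24*t^8 + 219*t^7 + 953*t^6 + 2115*t^5 + 2682*t^4 + 2052*t^3 + 945*t^2 + 243*t + 27)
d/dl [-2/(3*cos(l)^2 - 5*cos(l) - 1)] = 2*(5 - 6*cos(l))*sin(l)/(-3*cos(l)^2 + 5*cos(l) + 1)^2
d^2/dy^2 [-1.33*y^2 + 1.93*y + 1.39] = -2.66000000000000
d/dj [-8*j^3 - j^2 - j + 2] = -24*j^2 - 2*j - 1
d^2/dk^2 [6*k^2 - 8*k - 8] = 12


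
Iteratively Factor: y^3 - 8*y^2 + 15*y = (y - 5)*(y^2 - 3*y) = (y - 5)*(y - 3)*(y)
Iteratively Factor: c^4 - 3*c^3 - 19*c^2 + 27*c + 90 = (c + 3)*(c^3 - 6*c^2 - c + 30) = (c - 3)*(c + 3)*(c^2 - 3*c - 10) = (c - 3)*(c + 2)*(c + 3)*(c - 5)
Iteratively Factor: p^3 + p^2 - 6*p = (p)*(p^2 + p - 6) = p*(p - 2)*(p + 3)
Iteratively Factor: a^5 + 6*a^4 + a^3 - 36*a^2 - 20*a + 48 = (a + 2)*(a^4 + 4*a^3 - 7*a^2 - 22*a + 24) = (a - 2)*(a + 2)*(a^3 + 6*a^2 + 5*a - 12) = (a - 2)*(a + 2)*(a + 3)*(a^2 + 3*a - 4) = (a - 2)*(a - 1)*(a + 2)*(a + 3)*(a + 4)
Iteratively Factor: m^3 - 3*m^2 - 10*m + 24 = (m + 3)*(m^2 - 6*m + 8) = (m - 2)*(m + 3)*(m - 4)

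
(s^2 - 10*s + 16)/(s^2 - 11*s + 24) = (s - 2)/(s - 3)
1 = 1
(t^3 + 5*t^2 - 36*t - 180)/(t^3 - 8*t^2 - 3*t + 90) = (t^2 + 11*t + 30)/(t^2 - 2*t - 15)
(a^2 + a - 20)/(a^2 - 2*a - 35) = (a - 4)/(a - 7)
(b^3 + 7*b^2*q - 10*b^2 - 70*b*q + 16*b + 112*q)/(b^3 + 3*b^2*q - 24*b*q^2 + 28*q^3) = (b^2 - 10*b + 16)/(b^2 - 4*b*q + 4*q^2)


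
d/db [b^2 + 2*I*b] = 2*b + 2*I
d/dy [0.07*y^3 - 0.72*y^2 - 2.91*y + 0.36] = 0.21*y^2 - 1.44*y - 2.91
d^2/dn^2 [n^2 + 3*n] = 2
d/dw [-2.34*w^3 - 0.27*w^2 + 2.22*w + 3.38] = -7.02*w^2 - 0.54*w + 2.22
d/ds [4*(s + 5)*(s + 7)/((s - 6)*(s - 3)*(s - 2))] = 4*(-s^4 - 24*s^3 + 63*s^2 + 698*s - 1692)/(s^6 - 22*s^5 + 193*s^4 - 864*s^3 + 2088*s^2 - 2592*s + 1296)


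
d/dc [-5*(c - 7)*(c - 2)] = 45 - 10*c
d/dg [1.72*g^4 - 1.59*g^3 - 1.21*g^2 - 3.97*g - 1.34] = 6.88*g^3 - 4.77*g^2 - 2.42*g - 3.97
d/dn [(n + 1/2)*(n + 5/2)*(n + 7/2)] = 3*n^2 + 13*n + 47/4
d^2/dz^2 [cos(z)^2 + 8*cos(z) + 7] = -8*cos(z) - 2*cos(2*z)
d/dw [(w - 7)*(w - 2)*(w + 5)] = 3*w^2 - 8*w - 31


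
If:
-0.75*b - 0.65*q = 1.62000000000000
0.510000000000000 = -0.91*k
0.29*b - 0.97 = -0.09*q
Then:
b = 6.42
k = -0.56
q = -9.90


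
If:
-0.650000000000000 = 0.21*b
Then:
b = -3.10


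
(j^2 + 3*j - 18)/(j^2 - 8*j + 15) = (j + 6)/(j - 5)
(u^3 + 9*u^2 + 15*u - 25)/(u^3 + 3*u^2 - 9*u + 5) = (u + 5)/(u - 1)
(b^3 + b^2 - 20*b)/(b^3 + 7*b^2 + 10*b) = (b - 4)/(b + 2)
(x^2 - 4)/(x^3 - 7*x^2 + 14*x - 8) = (x + 2)/(x^2 - 5*x + 4)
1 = 1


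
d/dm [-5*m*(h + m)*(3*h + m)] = -15*h^2 - 40*h*m - 15*m^2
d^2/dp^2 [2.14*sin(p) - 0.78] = -2.14*sin(p)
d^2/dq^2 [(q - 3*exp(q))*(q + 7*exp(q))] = 4*q*exp(q) - 84*exp(2*q) + 8*exp(q) + 2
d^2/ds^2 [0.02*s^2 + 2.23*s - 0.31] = 0.0400000000000000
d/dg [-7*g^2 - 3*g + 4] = -14*g - 3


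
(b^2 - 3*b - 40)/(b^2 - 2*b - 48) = (b + 5)/(b + 6)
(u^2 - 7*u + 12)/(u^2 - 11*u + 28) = (u - 3)/(u - 7)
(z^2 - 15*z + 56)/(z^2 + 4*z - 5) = (z^2 - 15*z + 56)/(z^2 + 4*z - 5)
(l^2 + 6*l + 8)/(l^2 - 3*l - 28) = (l + 2)/(l - 7)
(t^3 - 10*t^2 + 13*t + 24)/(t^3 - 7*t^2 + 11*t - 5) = (t^3 - 10*t^2 + 13*t + 24)/(t^3 - 7*t^2 + 11*t - 5)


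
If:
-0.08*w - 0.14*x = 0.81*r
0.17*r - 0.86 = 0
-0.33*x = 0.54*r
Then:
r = 5.06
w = -36.73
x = -8.28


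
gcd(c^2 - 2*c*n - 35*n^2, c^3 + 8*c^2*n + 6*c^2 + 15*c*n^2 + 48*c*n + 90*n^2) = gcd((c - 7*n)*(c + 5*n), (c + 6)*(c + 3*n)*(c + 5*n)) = c + 5*n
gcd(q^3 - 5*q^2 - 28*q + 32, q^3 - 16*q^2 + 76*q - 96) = q - 8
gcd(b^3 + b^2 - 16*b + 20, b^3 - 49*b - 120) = b + 5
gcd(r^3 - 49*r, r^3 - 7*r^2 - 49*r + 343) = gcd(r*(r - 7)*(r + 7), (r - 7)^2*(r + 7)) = r^2 - 49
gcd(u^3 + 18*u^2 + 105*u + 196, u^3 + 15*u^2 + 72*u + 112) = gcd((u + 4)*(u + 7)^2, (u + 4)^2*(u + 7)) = u^2 + 11*u + 28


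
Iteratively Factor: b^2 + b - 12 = (b - 3)*(b + 4)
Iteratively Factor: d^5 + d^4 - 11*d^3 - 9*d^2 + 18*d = (d + 3)*(d^4 - 2*d^3 - 5*d^2 + 6*d) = (d - 1)*(d + 3)*(d^3 - d^2 - 6*d) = (d - 3)*(d - 1)*(d + 3)*(d^2 + 2*d) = (d - 3)*(d - 1)*(d + 2)*(d + 3)*(d)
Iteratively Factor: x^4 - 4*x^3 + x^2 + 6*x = (x + 1)*(x^3 - 5*x^2 + 6*x) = (x - 3)*(x + 1)*(x^2 - 2*x) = x*(x - 3)*(x + 1)*(x - 2)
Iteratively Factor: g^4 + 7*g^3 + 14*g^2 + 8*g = (g + 1)*(g^3 + 6*g^2 + 8*g) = (g + 1)*(g + 2)*(g^2 + 4*g) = g*(g + 1)*(g + 2)*(g + 4)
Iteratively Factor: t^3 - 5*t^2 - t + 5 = (t - 1)*(t^2 - 4*t - 5) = (t - 5)*(t - 1)*(t + 1)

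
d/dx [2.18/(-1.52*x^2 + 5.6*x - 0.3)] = (6.6272*x - 12.208)/(1.52*x^2 - 5.6*x + 0.3)^2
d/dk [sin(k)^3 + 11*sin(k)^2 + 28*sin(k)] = (3*sin(k)^2 + 22*sin(k) + 28)*cos(k)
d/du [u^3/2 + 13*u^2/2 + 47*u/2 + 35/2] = 3*u^2/2 + 13*u + 47/2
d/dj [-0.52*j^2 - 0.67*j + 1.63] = -1.04*j - 0.67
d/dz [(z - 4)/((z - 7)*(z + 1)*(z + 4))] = 2*(-z^3 + 7*z^2 - 8*z - 76)/(z^6 - 4*z^5 - 58*z^4 + 68*z^3 + 1073*z^2 + 1736*z + 784)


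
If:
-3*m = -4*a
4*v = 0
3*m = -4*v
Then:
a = 0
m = 0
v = 0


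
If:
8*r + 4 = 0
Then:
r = -1/2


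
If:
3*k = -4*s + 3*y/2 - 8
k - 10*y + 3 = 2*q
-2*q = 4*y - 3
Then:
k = 6*y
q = 3/2 - 2*y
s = -33*y/8 - 2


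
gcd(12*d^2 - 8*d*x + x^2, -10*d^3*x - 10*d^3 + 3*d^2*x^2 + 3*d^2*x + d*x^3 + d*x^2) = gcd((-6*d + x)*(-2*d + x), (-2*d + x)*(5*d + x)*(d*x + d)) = -2*d + x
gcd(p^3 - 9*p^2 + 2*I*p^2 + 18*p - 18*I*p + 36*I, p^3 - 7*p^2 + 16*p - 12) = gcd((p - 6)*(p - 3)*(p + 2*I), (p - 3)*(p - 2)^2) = p - 3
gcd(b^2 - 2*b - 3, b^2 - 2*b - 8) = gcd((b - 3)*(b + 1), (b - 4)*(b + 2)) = 1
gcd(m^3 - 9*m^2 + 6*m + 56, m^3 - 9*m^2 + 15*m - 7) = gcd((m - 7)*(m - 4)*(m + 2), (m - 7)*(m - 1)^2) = m - 7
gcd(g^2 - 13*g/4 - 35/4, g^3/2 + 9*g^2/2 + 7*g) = 1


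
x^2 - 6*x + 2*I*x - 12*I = (x - 6)*(x + 2*I)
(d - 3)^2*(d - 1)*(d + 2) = d^4 - 5*d^3 + d^2 + 21*d - 18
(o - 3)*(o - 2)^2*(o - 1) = o^4 - 8*o^3 + 23*o^2 - 28*o + 12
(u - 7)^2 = u^2 - 14*u + 49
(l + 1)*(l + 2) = l^2 + 3*l + 2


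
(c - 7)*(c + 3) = c^2 - 4*c - 21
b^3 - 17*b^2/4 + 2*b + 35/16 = (b - 7/2)*(b - 5/4)*(b + 1/2)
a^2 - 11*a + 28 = (a - 7)*(a - 4)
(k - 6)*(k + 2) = k^2 - 4*k - 12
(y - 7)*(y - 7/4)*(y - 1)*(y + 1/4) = y^4 - 19*y^3/2 + 297*y^2/16 - 7*y - 49/16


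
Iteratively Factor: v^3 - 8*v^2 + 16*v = (v)*(v^2 - 8*v + 16) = v*(v - 4)*(v - 4)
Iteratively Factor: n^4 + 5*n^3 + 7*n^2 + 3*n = (n + 1)*(n^3 + 4*n^2 + 3*n) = (n + 1)*(n + 3)*(n^2 + n) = n*(n + 1)*(n + 3)*(n + 1)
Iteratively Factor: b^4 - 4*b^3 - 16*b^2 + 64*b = (b - 4)*(b^3 - 16*b) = (b - 4)*(b + 4)*(b^2 - 4*b) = (b - 4)^2*(b + 4)*(b)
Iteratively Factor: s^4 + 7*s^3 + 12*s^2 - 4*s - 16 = (s + 2)*(s^3 + 5*s^2 + 2*s - 8) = (s - 1)*(s + 2)*(s^2 + 6*s + 8) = (s - 1)*(s + 2)*(s + 4)*(s + 2)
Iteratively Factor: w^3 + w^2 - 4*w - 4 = (w + 1)*(w^2 - 4) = (w - 2)*(w + 1)*(w + 2)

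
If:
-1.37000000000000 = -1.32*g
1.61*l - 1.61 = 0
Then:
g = 1.04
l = 1.00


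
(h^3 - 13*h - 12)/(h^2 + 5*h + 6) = (h^2 - 3*h - 4)/(h + 2)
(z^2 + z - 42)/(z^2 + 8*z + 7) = (z - 6)/(z + 1)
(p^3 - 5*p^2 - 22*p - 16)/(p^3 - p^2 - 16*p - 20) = (p^2 - 7*p - 8)/(p^2 - 3*p - 10)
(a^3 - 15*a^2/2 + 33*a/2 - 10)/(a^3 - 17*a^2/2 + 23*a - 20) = (a - 1)/(a - 2)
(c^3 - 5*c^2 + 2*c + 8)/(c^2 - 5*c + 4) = (c^2 - c - 2)/(c - 1)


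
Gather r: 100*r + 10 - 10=100*r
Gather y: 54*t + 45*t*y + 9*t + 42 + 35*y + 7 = 63*t + y*(45*t + 35) + 49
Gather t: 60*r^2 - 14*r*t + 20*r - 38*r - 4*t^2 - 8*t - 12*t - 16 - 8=60*r^2 - 18*r - 4*t^2 + t*(-14*r - 20) - 24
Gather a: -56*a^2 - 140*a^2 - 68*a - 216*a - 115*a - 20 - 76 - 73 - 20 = -196*a^2 - 399*a - 189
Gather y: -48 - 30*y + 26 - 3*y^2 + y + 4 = -3*y^2 - 29*y - 18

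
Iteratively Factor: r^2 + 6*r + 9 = (r + 3)*(r + 3)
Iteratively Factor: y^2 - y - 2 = (y + 1)*(y - 2)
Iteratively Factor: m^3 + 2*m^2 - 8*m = (m + 4)*(m^2 - 2*m) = m*(m + 4)*(m - 2)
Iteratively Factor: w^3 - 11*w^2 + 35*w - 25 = (w - 5)*(w^2 - 6*w + 5) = (w - 5)*(w - 1)*(w - 5)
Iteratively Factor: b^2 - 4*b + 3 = (b - 1)*(b - 3)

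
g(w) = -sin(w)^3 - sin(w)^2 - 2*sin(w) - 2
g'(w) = -3*sin(w)^2*cos(w) - 2*sin(w)*cos(w) - 2*cos(w)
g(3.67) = -1.12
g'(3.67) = 1.51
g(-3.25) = -2.23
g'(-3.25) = 2.24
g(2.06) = -5.23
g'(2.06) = 2.87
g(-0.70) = -0.86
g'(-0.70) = -1.50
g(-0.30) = -1.47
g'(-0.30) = -1.60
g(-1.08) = -0.33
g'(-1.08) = -1.21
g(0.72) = -4.04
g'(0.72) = -3.48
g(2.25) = -4.63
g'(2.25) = 3.37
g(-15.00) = -0.85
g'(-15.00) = 1.50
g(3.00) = -2.30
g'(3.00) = 2.32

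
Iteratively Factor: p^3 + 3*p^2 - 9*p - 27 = (p + 3)*(p^2 - 9) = (p - 3)*(p + 3)*(p + 3)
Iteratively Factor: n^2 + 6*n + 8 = (n + 2)*(n + 4)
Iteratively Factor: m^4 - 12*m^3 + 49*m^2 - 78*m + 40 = (m - 2)*(m^3 - 10*m^2 + 29*m - 20) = (m - 2)*(m - 1)*(m^2 - 9*m + 20) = (m - 5)*(m - 2)*(m - 1)*(m - 4)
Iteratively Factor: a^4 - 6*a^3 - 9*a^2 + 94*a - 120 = (a - 2)*(a^3 - 4*a^2 - 17*a + 60) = (a - 3)*(a - 2)*(a^2 - a - 20) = (a - 5)*(a - 3)*(a - 2)*(a + 4)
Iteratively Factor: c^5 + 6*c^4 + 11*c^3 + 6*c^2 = (c + 1)*(c^4 + 5*c^3 + 6*c^2) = c*(c + 1)*(c^3 + 5*c^2 + 6*c) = c*(c + 1)*(c + 2)*(c^2 + 3*c) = c*(c + 1)*(c + 2)*(c + 3)*(c)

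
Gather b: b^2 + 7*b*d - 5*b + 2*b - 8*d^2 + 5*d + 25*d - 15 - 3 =b^2 + b*(7*d - 3) - 8*d^2 + 30*d - 18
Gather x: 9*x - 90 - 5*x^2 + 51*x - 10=-5*x^2 + 60*x - 100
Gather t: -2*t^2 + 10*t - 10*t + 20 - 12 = 8 - 2*t^2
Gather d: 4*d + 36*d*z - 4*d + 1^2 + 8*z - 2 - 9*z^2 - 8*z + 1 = 36*d*z - 9*z^2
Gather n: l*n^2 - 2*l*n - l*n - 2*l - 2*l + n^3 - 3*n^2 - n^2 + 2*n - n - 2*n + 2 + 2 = -4*l + n^3 + n^2*(l - 4) + n*(-3*l - 1) + 4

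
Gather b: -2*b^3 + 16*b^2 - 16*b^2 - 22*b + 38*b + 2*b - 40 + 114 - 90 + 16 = -2*b^3 + 18*b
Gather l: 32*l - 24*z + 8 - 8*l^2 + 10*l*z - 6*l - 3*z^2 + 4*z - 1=-8*l^2 + l*(10*z + 26) - 3*z^2 - 20*z + 7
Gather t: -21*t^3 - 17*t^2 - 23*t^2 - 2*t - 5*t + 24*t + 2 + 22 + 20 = -21*t^3 - 40*t^2 + 17*t + 44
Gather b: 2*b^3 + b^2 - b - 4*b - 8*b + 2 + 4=2*b^3 + b^2 - 13*b + 6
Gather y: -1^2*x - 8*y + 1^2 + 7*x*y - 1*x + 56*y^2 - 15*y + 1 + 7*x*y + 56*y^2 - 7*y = -2*x + 112*y^2 + y*(14*x - 30) + 2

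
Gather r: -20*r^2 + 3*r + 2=-20*r^2 + 3*r + 2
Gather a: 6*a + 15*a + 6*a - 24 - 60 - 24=27*a - 108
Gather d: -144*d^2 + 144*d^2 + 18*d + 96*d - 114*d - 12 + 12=0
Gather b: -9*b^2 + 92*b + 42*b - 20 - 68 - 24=-9*b^2 + 134*b - 112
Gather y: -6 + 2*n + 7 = 2*n + 1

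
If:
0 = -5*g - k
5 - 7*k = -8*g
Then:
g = -5/43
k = 25/43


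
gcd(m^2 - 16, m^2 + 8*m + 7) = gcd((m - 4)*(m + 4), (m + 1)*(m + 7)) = 1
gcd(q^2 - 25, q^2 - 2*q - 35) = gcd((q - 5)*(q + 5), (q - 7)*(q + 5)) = q + 5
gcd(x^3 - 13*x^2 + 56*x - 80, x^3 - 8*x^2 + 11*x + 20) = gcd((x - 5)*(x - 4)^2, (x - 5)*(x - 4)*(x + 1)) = x^2 - 9*x + 20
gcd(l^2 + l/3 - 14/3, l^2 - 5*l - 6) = 1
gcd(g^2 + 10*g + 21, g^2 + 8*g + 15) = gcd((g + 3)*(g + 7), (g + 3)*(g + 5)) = g + 3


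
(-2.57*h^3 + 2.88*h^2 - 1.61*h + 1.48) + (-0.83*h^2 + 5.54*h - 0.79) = -2.57*h^3 + 2.05*h^2 + 3.93*h + 0.69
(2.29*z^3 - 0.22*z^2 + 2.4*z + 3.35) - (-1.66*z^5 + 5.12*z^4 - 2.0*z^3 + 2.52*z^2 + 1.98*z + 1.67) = 1.66*z^5 - 5.12*z^4 + 4.29*z^3 - 2.74*z^2 + 0.42*z + 1.68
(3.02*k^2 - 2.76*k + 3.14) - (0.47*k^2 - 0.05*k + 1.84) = 2.55*k^2 - 2.71*k + 1.3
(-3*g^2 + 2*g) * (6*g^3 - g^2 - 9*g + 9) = -18*g^5 + 15*g^4 + 25*g^3 - 45*g^2 + 18*g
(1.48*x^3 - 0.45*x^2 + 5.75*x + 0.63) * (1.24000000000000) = 1.8352*x^3 - 0.558*x^2 + 7.13*x + 0.7812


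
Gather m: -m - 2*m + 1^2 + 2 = 3 - 3*m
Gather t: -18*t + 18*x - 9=-18*t + 18*x - 9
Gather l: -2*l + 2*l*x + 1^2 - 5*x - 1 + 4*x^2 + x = l*(2*x - 2) + 4*x^2 - 4*x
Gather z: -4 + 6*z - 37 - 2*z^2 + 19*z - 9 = -2*z^2 + 25*z - 50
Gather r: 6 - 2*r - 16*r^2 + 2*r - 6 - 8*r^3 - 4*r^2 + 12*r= -8*r^3 - 20*r^2 + 12*r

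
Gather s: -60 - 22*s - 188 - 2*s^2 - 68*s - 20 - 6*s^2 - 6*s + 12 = -8*s^2 - 96*s - 256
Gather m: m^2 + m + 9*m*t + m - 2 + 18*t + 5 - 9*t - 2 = m^2 + m*(9*t + 2) + 9*t + 1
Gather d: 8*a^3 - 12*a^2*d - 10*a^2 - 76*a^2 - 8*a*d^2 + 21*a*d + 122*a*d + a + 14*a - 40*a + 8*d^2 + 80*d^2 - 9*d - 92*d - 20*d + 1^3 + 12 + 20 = 8*a^3 - 86*a^2 - 25*a + d^2*(88 - 8*a) + d*(-12*a^2 + 143*a - 121) + 33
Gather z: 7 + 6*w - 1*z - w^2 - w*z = -w^2 + 6*w + z*(-w - 1) + 7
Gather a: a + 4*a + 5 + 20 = 5*a + 25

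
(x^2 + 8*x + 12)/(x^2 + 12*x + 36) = (x + 2)/(x + 6)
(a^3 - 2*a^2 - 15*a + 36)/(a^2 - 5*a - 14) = (-a^3 + 2*a^2 + 15*a - 36)/(-a^2 + 5*a + 14)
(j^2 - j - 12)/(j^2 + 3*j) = (j - 4)/j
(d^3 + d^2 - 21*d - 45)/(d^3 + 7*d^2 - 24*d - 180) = (d^2 + 6*d + 9)/(d^2 + 12*d + 36)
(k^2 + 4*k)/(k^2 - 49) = k*(k + 4)/(k^2 - 49)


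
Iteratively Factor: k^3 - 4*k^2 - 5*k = (k - 5)*(k^2 + k) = (k - 5)*(k + 1)*(k)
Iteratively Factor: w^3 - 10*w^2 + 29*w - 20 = (w - 5)*(w^2 - 5*w + 4) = (w - 5)*(w - 1)*(w - 4)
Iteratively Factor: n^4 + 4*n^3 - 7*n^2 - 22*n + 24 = (n + 3)*(n^3 + n^2 - 10*n + 8) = (n - 2)*(n + 3)*(n^2 + 3*n - 4) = (n - 2)*(n + 3)*(n + 4)*(n - 1)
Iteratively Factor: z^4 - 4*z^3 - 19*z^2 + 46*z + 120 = (z - 4)*(z^3 - 19*z - 30) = (z - 4)*(z + 2)*(z^2 - 2*z - 15) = (z - 4)*(z + 2)*(z + 3)*(z - 5)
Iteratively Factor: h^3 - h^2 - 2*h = (h + 1)*(h^2 - 2*h) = (h - 2)*(h + 1)*(h)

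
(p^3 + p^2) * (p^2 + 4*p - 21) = p^5 + 5*p^4 - 17*p^3 - 21*p^2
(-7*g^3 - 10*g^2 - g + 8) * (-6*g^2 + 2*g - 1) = 42*g^5 + 46*g^4 - 7*g^3 - 40*g^2 + 17*g - 8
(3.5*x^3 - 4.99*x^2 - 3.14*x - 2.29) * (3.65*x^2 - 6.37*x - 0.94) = 12.775*x^5 - 40.5085*x^4 + 17.0353*x^3 + 16.3339*x^2 + 17.5389*x + 2.1526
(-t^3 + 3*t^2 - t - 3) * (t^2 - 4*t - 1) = -t^5 + 7*t^4 - 12*t^3 - 2*t^2 + 13*t + 3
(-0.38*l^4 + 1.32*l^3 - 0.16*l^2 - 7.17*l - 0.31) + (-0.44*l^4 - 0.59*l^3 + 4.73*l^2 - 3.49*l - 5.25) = -0.82*l^4 + 0.73*l^3 + 4.57*l^2 - 10.66*l - 5.56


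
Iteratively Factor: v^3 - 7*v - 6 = (v + 2)*(v^2 - 2*v - 3) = (v - 3)*(v + 2)*(v + 1)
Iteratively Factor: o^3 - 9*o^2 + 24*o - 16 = (o - 4)*(o^2 - 5*o + 4) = (o - 4)*(o - 1)*(o - 4)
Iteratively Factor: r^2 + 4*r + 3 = (r + 3)*(r + 1)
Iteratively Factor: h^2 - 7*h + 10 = (h - 5)*(h - 2)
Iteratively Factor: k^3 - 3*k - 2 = (k + 1)*(k^2 - k - 2) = (k + 1)^2*(k - 2)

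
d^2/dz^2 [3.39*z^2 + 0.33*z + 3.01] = 6.78000000000000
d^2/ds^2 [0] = 0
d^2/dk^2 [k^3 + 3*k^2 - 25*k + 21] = 6*k + 6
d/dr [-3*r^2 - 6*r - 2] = -6*r - 6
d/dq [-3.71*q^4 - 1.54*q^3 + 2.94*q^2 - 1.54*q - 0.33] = -14.84*q^3 - 4.62*q^2 + 5.88*q - 1.54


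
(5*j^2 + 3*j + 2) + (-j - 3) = 5*j^2 + 2*j - 1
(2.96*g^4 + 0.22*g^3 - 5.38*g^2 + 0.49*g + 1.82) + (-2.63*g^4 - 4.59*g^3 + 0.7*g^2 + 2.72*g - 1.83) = 0.33*g^4 - 4.37*g^3 - 4.68*g^2 + 3.21*g - 0.01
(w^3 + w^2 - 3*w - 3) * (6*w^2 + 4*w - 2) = 6*w^5 + 10*w^4 - 16*w^3 - 32*w^2 - 6*w + 6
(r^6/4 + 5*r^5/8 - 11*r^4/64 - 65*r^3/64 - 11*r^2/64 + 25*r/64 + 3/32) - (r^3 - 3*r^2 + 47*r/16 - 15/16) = r^6/4 + 5*r^5/8 - 11*r^4/64 - 129*r^3/64 + 181*r^2/64 - 163*r/64 + 33/32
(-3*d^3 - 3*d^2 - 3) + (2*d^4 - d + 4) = 2*d^4 - 3*d^3 - 3*d^2 - d + 1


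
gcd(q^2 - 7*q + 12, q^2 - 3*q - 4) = q - 4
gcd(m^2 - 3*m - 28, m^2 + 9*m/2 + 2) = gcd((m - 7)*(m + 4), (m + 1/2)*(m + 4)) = m + 4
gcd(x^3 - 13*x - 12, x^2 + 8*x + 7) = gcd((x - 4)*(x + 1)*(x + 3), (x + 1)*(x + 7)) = x + 1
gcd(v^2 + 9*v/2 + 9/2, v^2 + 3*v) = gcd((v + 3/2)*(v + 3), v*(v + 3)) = v + 3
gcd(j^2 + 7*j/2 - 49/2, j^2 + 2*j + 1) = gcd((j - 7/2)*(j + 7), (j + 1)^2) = 1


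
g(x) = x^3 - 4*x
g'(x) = 3*x^2 - 4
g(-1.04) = 3.04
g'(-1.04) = -0.76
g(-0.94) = 2.93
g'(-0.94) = -1.35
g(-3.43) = -26.63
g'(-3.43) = 31.29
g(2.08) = 0.68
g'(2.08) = 8.98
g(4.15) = 54.87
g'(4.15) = 47.67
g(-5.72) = -164.27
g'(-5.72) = 94.16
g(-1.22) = 3.06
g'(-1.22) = 0.47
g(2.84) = 11.55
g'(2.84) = 20.20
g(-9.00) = -693.00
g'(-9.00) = 239.00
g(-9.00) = -693.00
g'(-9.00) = 239.00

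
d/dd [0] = 0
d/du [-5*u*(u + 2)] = -10*u - 10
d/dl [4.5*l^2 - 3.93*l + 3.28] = 9.0*l - 3.93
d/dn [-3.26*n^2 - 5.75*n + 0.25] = -6.52*n - 5.75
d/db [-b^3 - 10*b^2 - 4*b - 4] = -3*b^2 - 20*b - 4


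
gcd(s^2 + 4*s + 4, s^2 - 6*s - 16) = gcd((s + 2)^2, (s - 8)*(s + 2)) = s + 2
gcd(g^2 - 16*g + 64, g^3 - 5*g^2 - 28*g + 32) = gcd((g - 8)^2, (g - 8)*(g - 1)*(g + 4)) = g - 8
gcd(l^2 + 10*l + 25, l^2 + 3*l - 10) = l + 5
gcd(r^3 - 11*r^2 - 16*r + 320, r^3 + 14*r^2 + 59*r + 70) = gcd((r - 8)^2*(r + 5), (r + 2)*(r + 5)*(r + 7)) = r + 5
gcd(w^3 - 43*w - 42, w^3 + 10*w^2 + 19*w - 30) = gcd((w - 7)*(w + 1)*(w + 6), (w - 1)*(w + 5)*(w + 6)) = w + 6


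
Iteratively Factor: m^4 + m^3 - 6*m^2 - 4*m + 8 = (m - 2)*(m^3 + 3*m^2 - 4) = (m - 2)*(m + 2)*(m^2 + m - 2) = (m - 2)*(m + 2)^2*(m - 1)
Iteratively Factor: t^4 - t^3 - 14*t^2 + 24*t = (t + 4)*(t^3 - 5*t^2 + 6*t) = t*(t + 4)*(t^2 - 5*t + 6) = t*(t - 3)*(t + 4)*(t - 2)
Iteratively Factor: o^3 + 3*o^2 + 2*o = (o)*(o^2 + 3*o + 2) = o*(o + 2)*(o + 1)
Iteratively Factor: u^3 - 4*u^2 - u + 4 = (u + 1)*(u^2 - 5*u + 4) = (u - 4)*(u + 1)*(u - 1)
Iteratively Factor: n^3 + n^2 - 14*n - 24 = (n + 3)*(n^2 - 2*n - 8) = (n - 4)*(n + 3)*(n + 2)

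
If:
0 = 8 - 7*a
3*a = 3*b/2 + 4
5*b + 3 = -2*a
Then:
No Solution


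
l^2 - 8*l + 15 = (l - 5)*(l - 3)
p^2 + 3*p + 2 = (p + 1)*(p + 2)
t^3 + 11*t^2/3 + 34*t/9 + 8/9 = (t + 1/3)*(t + 4/3)*(t + 2)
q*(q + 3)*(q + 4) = q^3 + 7*q^2 + 12*q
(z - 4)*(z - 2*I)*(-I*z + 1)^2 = -z^4 + 4*z^3 - 3*z^2 + 12*z - 2*I*z + 8*I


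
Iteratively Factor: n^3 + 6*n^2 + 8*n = (n + 4)*(n^2 + 2*n) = n*(n + 4)*(n + 2)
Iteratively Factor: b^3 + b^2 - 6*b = (b)*(b^2 + b - 6) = b*(b + 3)*(b - 2)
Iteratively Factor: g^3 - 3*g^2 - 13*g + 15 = (g - 1)*(g^2 - 2*g - 15) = (g - 5)*(g - 1)*(g + 3)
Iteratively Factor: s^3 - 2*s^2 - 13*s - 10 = (s + 2)*(s^2 - 4*s - 5) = (s - 5)*(s + 2)*(s + 1)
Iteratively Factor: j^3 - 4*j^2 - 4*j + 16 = (j + 2)*(j^2 - 6*j + 8) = (j - 2)*(j + 2)*(j - 4)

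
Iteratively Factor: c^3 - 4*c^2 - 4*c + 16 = (c - 4)*(c^2 - 4) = (c - 4)*(c - 2)*(c + 2)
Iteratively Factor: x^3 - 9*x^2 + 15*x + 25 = (x - 5)*(x^2 - 4*x - 5) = (x - 5)^2*(x + 1)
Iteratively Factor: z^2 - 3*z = (z - 3)*(z)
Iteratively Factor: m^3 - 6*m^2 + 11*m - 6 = (m - 1)*(m^2 - 5*m + 6) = (m - 2)*(m - 1)*(m - 3)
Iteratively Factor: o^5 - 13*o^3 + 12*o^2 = (o + 4)*(o^4 - 4*o^3 + 3*o^2) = o*(o + 4)*(o^3 - 4*o^2 + 3*o) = o*(o - 1)*(o + 4)*(o^2 - 3*o) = o*(o - 3)*(o - 1)*(o + 4)*(o)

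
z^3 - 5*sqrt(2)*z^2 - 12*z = z*(z - 6*sqrt(2))*(z + sqrt(2))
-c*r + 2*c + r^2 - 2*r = (-c + r)*(r - 2)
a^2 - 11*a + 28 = (a - 7)*(a - 4)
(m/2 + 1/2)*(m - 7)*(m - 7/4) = m^3/2 - 31*m^2/8 + 7*m/4 + 49/8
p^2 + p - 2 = (p - 1)*(p + 2)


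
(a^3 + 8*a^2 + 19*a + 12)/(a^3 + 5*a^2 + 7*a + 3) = (a + 4)/(a + 1)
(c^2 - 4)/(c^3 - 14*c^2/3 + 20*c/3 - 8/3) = 3*(c + 2)/(3*c^2 - 8*c + 4)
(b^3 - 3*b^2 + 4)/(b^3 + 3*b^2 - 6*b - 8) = (b - 2)/(b + 4)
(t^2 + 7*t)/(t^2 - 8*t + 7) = t*(t + 7)/(t^2 - 8*t + 7)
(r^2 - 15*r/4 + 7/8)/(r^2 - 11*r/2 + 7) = (r - 1/4)/(r - 2)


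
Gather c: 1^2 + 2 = 3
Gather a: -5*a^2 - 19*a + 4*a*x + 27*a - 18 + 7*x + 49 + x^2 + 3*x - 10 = -5*a^2 + a*(4*x + 8) + x^2 + 10*x + 21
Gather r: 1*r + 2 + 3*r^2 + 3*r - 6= 3*r^2 + 4*r - 4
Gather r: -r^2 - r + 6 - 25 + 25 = -r^2 - r + 6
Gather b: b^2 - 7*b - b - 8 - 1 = b^2 - 8*b - 9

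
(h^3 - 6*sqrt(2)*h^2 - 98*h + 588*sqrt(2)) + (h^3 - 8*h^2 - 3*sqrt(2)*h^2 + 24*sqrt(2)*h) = 2*h^3 - 9*sqrt(2)*h^2 - 8*h^2 - 98*h + 24*sqrt(2)*h + 588*sqrt(2)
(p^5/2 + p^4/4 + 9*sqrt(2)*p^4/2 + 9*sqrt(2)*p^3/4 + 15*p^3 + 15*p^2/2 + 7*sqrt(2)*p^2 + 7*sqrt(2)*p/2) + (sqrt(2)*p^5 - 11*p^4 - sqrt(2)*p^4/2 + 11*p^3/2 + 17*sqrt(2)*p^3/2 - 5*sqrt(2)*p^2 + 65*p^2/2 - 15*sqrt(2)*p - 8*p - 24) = p^5/2 + sqrt(2)*p^5 - 43*p^4/4 + 4*sqrt(2)*p^4 + 43*sqrt(2)*p^3/4 + 41*p^3/2 + 2*sqrt(2)*p^2 + 40*p^2 - 23*sqrt(2)*p/2 - 8*p - 24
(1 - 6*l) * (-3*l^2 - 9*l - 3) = 18*l^3 + 51*l^2 + 9*l - 3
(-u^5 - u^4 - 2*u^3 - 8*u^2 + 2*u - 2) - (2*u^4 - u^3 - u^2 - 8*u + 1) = -u^5 - 3*u^4 - u^3 - 7*u^2 + 10*u - 3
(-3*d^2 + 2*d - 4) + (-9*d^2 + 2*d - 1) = -12*d^2 + 4*d - 5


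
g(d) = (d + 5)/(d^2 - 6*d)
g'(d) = (6 - 2*d)*(d + 5)/(d^2 - 6*d)^2 + 1/(d^2 - 6*d)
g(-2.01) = 0.19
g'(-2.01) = 0.18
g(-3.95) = 0.03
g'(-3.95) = 0.03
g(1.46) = -0.97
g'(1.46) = 0.30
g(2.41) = -0.86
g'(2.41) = 0.00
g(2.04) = -0.87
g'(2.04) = 0.08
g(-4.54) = 0.01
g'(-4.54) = 0.02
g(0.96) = -1.23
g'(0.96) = 0.83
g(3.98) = -1.12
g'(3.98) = -0.40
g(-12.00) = -0.03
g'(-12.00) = 0.00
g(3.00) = -0.89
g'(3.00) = -0.11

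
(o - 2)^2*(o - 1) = o^3 - 5*o^2 + 8*o - 4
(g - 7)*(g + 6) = g^2 - g - 42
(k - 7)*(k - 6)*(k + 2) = k^3 - 11*k^2 + 16*k + 84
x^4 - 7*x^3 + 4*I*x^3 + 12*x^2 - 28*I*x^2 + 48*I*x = x*(x - 4)*(x - 3)*(x + 4*I)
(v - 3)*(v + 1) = v^2 - 2*v - 3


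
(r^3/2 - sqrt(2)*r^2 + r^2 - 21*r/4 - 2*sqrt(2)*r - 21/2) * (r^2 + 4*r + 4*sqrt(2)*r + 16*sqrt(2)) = r^5/2 + sqrt(2)*r^4 + 3*r^4 - 37*r^3/4 + 6*sqrt(2)*r^3 - 159*r^2/2 - 13*sqrt(2)*r^2 - 126*sqrt(2)*r - 106*r - 168*sqrt(2)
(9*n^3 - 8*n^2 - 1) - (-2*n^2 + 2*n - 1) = 9*n^3 - 6*n^2 - 2*n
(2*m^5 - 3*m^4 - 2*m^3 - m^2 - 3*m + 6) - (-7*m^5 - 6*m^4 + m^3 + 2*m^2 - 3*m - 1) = 9*m^5 + 3*m^4 - 3*m^3 - 3*m^2 + 7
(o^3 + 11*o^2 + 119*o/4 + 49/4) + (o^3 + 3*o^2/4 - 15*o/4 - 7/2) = 2*o^3 + 47*o^2/4 + 26*o + 35/4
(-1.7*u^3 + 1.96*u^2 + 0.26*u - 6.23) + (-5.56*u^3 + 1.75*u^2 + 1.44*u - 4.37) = -7.26*u^3 + 3.71*u^2 + 1.7*u - 10.6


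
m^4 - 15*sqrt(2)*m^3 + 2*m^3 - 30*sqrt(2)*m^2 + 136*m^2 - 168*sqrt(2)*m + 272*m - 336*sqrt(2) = (m + 2)*(m - 7*sqrt(2))*(m - 6*sqrt(2))*(m - 2*sqrt(2))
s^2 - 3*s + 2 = (s - 2)*(s - 1)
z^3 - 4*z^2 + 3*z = z*(z - 3)*(z - 1)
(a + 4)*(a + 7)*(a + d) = a^3 + a^2*d + 11*a^2 + 11*a*d + 28*a + 28*d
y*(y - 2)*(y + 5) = y^3 + 3*y^2 - 10*y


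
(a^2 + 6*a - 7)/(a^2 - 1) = (a + 7)/(a + 1)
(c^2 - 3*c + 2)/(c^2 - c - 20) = (-c^2 + 3*c - 2)/(-c^2 + c + 20)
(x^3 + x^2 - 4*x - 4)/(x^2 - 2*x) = x + 3 + 2/x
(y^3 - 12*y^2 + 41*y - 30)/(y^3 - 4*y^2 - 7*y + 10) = (y - 6)/(y + 2)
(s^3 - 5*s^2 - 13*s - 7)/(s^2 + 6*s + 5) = (s^2 - 6*s - 7)/(s + 5)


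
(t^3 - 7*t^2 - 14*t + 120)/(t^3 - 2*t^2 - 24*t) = (t - 5)/t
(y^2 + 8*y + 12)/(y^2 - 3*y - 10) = (y + 6)/(y - 5)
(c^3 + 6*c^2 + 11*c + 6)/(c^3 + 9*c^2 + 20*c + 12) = (c + 3)/(c + 6)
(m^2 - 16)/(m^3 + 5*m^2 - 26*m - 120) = (m - 4)/(m^2 + m - 30)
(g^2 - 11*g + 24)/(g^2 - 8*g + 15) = (g - 8)/(g - 5)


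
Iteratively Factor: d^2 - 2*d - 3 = (d - 3)*(d + 1)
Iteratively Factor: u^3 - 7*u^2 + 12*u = (u - 3)*(u^2 - 4*u) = (u - 4)*(u - 3)*(u)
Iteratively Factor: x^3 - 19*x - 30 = (x + 3)*(x^2 - 3*x - 10) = (x - 5)*(x + 3)*(x + 2)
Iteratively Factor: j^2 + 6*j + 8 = (j + 4)*(j + 2)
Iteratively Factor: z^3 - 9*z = (z)*(z^2 - 9) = z*(z - 3)*(z + 3)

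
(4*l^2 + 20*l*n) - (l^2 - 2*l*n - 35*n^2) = 3*l^2 + 22*l*n + 35*n^2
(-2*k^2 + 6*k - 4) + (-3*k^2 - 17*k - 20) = -5*k^2 - 11*k - 24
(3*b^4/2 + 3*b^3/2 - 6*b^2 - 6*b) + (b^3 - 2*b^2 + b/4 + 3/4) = 3*b^4/2 + 5*b^3/2 - 8*b^2 - 23*b/4 + 3/4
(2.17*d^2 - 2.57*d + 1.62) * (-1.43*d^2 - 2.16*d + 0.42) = -3.1031*d^4 - 1.0121*d^3 + 4.146*d^2 - 4.5786*d + 0.6804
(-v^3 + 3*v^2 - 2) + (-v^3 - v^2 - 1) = -2*v^3 + 2*v^2 - 3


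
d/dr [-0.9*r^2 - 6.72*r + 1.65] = -1.8*r - 6.72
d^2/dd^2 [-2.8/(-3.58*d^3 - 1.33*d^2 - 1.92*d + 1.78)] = (-(60.144*d + 7.448)*(3.58*d^3 + 1.33*d^2 + 1.92*d - 1.78) + 2.8*(10.74*d^2 + 2.66*d + 1.92)*(21.48*d^2 + 5.32*d + 3.84))/(3.58*d^3 + 1.33*d^2 + 1.92*d - 1.78)^3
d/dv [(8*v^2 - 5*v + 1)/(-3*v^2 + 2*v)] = (v^2 + 6*v - 2)/(v^2*(9*v^2 - 12*v + 4))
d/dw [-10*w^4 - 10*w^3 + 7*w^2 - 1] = 2*w*(-20*w^2 - 15*w + 7)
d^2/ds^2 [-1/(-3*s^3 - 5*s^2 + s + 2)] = 2*(-(9*s + 5)*(3*s^3 + 5*s^2 - s - 2) + (9*s^2 + 10*s - 1)^2)/(3*s^3 + 5*s^2 - s - 2)^3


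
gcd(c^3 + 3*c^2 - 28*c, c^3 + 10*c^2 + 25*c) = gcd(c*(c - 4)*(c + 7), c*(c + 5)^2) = c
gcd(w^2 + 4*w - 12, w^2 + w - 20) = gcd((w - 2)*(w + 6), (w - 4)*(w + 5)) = 1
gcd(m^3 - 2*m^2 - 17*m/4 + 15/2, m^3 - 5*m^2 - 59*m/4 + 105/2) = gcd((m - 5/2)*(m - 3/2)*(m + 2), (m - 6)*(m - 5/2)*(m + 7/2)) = m - 5/2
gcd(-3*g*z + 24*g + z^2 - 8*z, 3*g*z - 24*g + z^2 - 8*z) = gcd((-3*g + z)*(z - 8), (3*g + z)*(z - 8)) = z - 8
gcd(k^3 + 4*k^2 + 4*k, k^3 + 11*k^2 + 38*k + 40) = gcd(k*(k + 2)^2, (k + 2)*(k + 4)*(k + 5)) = k + 2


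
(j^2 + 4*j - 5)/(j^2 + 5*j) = (j - 1)/j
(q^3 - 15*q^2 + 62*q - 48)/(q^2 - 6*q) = q - 9 + 8/q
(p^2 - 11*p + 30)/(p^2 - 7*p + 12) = (p^2 - 11*p + 30)/(p^2 - 7*p + 12)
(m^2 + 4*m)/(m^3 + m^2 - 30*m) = (m + 4)/(m^2 + m - 30)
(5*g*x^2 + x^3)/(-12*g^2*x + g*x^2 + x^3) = x*(5*g + x)/(-12*g^2 + g*x + x^2)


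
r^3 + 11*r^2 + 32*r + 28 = (r + 2)^2*(r + 7)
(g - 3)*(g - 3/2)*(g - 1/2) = g^3 - 5*g^2 + 27*g/4 - 9/4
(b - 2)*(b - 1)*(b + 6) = b^3 + 3*b^2 - 16*b + 12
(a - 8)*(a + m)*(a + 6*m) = a^3 + 7*a^2*m - 8*a^2 + 6*a*m^2 - 56*a*m - 48*m^2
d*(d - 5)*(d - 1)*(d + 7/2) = d^4 - 5*d^3/2 - 16*d^2 + 35*d/2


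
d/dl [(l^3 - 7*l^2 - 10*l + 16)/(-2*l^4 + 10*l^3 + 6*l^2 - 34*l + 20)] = (l^2 - 16*l + 43)/(2*(l^4 - 12*l^3 + 46*l^2 - 60*l + 25))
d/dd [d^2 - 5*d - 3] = 2*d - 5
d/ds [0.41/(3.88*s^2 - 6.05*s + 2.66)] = (2.4805 - 3.1816*s)/(3.88*s^2 - 6.05*s + 2.66)^2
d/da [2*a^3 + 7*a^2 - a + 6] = 6*a^2 + 14*a - 1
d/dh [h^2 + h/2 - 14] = 2*h + 1/2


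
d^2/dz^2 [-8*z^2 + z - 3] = -16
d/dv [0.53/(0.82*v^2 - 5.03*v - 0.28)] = (2.6659 - 0.8692*v)/(-0.82*v^2 + 5.03*v + 0.28)^2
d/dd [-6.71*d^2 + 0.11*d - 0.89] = 0.11 - 13.42*d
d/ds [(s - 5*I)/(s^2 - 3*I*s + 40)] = (-s^2 + 10*I*s + 55)/(s^4 - 6*I*s^3 + 71*s^2 - 240*I*s + 1600)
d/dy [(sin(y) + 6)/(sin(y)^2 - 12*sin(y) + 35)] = (-12*sin(y) + cos(y)^2 + 106)*cos(y)/(sin(y)^2 - 12*sin(y) + 35)^2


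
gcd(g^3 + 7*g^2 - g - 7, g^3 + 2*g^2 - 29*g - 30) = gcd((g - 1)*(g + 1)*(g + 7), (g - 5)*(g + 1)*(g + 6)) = g + 1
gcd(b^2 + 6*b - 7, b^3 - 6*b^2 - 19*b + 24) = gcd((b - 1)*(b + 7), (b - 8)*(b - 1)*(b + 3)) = b - 1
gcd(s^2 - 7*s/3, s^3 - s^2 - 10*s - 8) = 1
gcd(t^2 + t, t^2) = t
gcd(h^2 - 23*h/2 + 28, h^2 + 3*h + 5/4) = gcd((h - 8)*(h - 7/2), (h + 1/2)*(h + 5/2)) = 1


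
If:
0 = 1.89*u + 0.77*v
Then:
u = -0.407407407407407*v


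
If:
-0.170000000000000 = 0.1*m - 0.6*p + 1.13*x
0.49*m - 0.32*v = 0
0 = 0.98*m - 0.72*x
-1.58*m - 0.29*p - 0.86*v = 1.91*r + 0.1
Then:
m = 0.73469387755102*x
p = 2.00578231292517*x + 0.283333333333333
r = -1.41884460590519*x - 0.0953752181500873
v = 1.125*x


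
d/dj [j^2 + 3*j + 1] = 2*j + 3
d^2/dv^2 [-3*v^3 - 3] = -18*v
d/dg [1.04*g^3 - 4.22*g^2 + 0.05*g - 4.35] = 3.12*g^2 - 8.44*g + 0.05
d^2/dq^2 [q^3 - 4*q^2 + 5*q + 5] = 6*q - 8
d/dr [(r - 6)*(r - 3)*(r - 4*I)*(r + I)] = 4*r^3 + r^2*(-27 - 9*I) + r*(44 + 54*I) - 36 - 54*I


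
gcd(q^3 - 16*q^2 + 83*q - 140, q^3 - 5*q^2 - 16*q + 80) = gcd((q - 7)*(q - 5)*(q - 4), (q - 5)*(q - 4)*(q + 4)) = q^2 - 9*q + 20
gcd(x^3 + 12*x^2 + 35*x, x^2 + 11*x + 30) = x + 5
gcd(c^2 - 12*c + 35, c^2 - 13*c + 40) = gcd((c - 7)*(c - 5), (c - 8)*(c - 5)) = c - 5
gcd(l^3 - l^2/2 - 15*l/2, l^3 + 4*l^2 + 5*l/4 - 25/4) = l + 5/2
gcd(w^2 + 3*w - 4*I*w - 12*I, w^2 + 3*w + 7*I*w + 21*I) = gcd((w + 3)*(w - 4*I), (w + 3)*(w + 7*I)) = w + 3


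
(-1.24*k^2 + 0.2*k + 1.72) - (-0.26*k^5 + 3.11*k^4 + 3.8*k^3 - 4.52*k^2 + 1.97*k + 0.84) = 0.26*k^5 - 3.11*k^4 - 3.8*k^3 + 3.28*k^2 - 1.77*k + 0.88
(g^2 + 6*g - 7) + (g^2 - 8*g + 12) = 2*g^2 - 2*g + 5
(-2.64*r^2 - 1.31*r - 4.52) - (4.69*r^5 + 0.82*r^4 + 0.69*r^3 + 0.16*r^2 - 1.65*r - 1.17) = -4.69*r^5 - 0.82*r^4 - 0.69*r^3 - 2.8*r^2 + 0.34*r - 3.35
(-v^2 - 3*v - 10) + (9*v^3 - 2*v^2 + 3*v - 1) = 9*v^3 - 3*v^2 - 11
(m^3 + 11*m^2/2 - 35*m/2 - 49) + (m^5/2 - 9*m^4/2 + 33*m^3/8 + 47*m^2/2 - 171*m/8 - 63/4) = m^5/2 - 9*m^4/2 + 41*m^3/8 + 29*m^2 - 311*m/8 - 259/4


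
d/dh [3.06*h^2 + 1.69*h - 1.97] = 6.12*h + 1.69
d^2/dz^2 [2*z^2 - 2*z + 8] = 4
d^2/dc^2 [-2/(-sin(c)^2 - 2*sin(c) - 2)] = 4*(-2*sin(c)^4 - 3*sin(c)^3 + 5*sin(c)^2 + 8*sin(c) + 2)/(sin(c)^2 + 2*sin(c) + 2)^3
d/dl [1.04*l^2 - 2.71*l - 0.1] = 2.08*l - 2.71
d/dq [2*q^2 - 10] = 4*q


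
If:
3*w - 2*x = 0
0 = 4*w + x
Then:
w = 0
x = 0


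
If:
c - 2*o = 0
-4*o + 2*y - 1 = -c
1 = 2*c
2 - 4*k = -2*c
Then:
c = 1/2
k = 3/4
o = 1/4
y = 3/4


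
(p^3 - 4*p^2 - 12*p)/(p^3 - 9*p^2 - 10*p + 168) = p*(p + 2)/(p^2 - 3*p - 28)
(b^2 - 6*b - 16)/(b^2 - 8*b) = (b + 2)/b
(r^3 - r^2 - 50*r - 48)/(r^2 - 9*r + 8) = (r^2 + 7*r + 6)/(r - 1)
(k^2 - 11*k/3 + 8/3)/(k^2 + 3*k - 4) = (k - 8/3)/(k + 4)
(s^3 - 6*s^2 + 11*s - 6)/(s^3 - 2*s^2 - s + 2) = (s - 3)/(s + 1)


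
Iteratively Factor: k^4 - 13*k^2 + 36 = (k - 3)*(k^3 + 3*k^2 - 4*k - 12) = (k - 3)*(k - 2)*(k^2 + 5*k + 6) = (k - 3)*(k - 2)*(k + 3)*(k + 2)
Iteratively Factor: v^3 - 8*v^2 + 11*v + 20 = (v + 1)*(v^2 - 9*v + 20) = (v - 4)*(v + 1)*(v - 5)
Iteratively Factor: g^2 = (g)*(g)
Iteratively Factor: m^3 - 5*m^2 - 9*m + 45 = (m - 5)*(m^2 - 9) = (m - 5)*(m - 3)*(m + 3)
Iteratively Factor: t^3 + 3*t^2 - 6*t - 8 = (t - 2)*(t^2 + 5*t + 4) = (t - 2)*(t + 1)*(t + 4)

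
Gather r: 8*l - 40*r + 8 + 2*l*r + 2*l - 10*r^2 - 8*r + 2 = 10*l - 10*r^2 + r*(2*l - 48) + 10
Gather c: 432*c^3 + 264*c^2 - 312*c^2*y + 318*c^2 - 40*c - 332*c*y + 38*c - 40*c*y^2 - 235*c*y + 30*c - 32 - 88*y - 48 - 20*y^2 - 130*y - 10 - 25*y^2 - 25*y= 432*c^3 + c^2*(582 - 312*y) + c*(-40*y^2 - 567*y + 28) - 45*y^2 - 243*y - 90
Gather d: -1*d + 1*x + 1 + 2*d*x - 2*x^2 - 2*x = d*(2*x - 1) - 2*x^2 - x + 1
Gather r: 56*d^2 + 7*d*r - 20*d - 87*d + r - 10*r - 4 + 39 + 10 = 56*d^2 - 107*d + r*(7*d - 9) + 45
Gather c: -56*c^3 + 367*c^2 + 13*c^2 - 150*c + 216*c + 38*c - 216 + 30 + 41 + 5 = -56*c^3 + 380*c^2 + 104*c - 140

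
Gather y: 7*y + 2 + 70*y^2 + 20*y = 70*y^2 + 27*y + 2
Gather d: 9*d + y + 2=9*d + y + 2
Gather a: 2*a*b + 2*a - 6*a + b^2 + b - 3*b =a*(2*b - 4) + b^2 - 2*b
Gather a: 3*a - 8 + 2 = 3*a - 6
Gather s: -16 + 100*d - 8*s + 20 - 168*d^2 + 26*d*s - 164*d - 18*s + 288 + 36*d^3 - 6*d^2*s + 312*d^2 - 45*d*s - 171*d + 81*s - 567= 36*d^3 + 144*d^2 - 235*d + s*(-6*d^2 - 19*d + 55) - 275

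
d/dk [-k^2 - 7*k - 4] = -2*k - 7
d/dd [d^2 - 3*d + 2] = 2*d - 3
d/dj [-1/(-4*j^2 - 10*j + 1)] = 2*(-4*j - 5)/(4*j^2 + 10*j - 1)^2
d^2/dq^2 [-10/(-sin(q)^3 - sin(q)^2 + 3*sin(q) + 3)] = 10*(9*sin(q)^6 - 11*sin(q)^5 - 40*sin(q)^4 - 2*sin(q)^3 + 21*sin(q)^2 + 9*sin(q) + 18*cos(q)^6 + 6)/((sin(q) + 1)^3*(sin(q)^2 - 3)^3)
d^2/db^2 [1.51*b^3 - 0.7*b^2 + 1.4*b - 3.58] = 9.06*b - 1.4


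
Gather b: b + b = 2*b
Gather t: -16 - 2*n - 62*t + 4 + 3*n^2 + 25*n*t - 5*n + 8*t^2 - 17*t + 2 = 3*n^2 - 7*n + 8*t^2 + t*(25*n - 79) - 10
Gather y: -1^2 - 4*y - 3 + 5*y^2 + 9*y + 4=5*y^2 + 5*y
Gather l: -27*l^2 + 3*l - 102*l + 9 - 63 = -27*l^2 - 99*l - 54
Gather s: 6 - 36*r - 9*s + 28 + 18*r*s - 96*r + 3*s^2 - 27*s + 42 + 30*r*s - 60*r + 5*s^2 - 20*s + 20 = -192*r + 8*s^2 + s*(48*r - 56) + 96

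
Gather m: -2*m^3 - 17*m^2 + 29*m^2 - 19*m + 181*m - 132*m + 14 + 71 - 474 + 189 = -2*m^3 + 12*m^2 + 30*m - 200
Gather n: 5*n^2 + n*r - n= 5*n^2 + n*(r - 1)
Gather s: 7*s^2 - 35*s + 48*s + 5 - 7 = 7*s^2 + 13*s - 2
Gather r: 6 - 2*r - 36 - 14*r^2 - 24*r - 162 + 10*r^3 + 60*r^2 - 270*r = 10*r^3 + 46*r^2 - 296*r - 192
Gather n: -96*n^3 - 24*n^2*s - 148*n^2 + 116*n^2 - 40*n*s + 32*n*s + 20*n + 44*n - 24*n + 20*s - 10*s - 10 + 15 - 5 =-96*n^3 + n^2*(-24*s - 32) + n*(40 - 8*s) + 10*s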